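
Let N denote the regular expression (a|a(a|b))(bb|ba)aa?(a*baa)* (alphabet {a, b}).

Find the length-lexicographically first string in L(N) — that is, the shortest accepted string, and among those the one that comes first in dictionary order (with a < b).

By inspection of the expression, no string of length less than 4 matches, and abaa is the lexicographically first match of length 4.

abaa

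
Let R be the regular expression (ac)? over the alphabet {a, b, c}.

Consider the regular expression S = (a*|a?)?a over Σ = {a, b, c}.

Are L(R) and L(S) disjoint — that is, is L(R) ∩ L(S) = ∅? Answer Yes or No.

Converting the expression R to a DFA (subset construction, then merging equivalent states) gives the minimal DFA with states {r0, r1, r2, r3}, start state r0, accepting states {r0, r3} and transitions r0: a→r1, b→r2, c→r2; r1: a→r2, b→r2, c→r3; r2: a→r2, b→r2, c→r2; r3: a→r2, b→r2, c→r2.
Converting the expression S to a DFA (subset construction, then merging equivalent states) gives the minimal DFA with states {s0, s1, s2}, start state s0, accepting states {s1} and transitions s0: a→s1, b→s2, c→s2; s1: a→s1, b→s2, c→s2; s2: a→s2, b→s2, c→s2.
Exploring the product automaton R × S from the start pair (r0, s0), following both machines on each input symbol, reaches 5 state pairs: (r0, s0), (r1, s1), (r2, s2), (r2, s1), (r3, s2).
R accepts in {r0, r3} and S accepts in {s1}; no reachable pair has both components accepting, so no string drives both machines to acceptance simultaneously and L(R) ∩ L(S) = ∅.
So no string is accepted by both, and the intersection is empty.

Yes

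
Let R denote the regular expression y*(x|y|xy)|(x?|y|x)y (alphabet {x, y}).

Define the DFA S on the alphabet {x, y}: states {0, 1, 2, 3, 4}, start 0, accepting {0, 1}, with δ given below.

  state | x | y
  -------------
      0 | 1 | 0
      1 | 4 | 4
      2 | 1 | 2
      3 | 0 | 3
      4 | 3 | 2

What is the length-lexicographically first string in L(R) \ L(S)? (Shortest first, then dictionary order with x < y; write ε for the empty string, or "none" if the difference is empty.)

The string xy is accepted by R but not by S.
No shorter string lies in the difference, and xy is the lexicographically first length-2 string in L(R) \ L(S).

xy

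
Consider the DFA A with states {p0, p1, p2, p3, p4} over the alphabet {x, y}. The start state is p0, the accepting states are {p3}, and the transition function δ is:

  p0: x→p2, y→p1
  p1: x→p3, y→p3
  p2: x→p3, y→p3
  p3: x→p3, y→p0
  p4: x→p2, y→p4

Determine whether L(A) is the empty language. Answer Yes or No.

The string xx is accepted: the run p0 → p2 → p3 ends in the accepting state p3.
Since at least one string is accepted, L(A) is not empty.

No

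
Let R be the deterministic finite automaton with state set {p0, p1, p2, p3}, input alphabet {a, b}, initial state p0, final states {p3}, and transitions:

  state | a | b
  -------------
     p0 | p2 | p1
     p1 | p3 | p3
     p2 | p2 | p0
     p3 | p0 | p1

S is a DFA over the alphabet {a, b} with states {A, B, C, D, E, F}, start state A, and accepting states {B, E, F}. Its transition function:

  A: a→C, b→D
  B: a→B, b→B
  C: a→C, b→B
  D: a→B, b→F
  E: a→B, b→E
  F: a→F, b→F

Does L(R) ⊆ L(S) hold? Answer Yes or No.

Yes

Exploring the product automaton R × S from the start pair (p0, A), following both machines on each input symbol, reaches 11 state pairs: (p0, A), (p2, C), (p1, D), (p0, B), (p3, B), (p3, F), (p2, B), (p1, B), (p0, F), (p1, F), (p2, F).
R accepts in {p3} and S accepts in {B, E, F}. The reachable pairs whose R-component is accepting are (p3, B), (p3, F); in each of them the S-component is accepting too, so the product for L(R) \ L(S) (R-component accepting, S-component rejecting) has no reachable accepting pair and the difference is empty.
Hence every string in L(R) is also in L(S).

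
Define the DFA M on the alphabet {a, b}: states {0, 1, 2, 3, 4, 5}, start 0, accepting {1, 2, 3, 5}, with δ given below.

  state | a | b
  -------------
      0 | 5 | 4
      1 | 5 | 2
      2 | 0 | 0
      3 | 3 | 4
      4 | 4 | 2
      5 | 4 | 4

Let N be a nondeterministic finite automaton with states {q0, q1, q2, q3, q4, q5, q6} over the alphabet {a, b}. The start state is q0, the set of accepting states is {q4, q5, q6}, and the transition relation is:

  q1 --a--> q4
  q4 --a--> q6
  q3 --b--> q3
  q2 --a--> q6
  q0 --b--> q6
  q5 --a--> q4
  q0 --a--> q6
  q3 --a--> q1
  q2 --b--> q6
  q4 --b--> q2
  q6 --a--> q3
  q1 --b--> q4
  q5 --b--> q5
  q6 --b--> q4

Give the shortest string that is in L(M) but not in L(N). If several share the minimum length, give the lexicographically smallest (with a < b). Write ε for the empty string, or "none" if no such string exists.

aab

The string aab is accepted by M but not by N.
No shorter string lies in the difference, and aab is the lexicographically first length-3 string in L(M) \ L(N).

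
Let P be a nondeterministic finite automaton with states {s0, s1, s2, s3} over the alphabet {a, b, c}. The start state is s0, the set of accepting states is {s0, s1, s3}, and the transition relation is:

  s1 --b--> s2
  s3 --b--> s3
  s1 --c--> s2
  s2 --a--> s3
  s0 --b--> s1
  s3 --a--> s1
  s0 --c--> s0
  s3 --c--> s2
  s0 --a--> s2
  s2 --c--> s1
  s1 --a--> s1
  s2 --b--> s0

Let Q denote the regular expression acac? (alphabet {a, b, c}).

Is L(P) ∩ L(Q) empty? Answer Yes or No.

No

The string aca is accepted by both P and Q.
Hence L(P) ∩ L(Q) ≠ ∅.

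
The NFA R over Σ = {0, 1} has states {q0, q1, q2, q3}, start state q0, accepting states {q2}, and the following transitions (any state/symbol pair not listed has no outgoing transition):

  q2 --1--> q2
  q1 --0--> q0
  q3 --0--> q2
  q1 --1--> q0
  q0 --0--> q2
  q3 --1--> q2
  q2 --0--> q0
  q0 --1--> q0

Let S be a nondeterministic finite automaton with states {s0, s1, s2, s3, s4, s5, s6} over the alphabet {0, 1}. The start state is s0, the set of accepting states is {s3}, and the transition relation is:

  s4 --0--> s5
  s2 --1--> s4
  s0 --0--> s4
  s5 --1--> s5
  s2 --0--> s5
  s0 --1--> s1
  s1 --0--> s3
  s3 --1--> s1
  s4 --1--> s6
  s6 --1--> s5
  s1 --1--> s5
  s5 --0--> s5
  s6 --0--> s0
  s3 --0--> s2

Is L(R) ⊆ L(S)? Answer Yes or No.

No

The string 0 is in L(R) but not in L(S).
So L(R) ⊄ L(S).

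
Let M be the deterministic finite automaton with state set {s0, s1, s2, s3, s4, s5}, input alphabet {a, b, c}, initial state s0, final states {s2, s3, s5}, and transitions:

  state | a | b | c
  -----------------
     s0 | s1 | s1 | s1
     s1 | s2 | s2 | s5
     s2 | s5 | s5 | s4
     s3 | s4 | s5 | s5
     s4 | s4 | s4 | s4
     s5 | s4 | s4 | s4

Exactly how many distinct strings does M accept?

The useful subgraph on states {s0, s1, s2, s5} is acyclic, so L(M) is finite; the longest accepting path visits 4 useful states, giving maximum string length 3.
Counting accepting paths from s0 by length: 9 of length 2, 12 of length 3. Total 21.

21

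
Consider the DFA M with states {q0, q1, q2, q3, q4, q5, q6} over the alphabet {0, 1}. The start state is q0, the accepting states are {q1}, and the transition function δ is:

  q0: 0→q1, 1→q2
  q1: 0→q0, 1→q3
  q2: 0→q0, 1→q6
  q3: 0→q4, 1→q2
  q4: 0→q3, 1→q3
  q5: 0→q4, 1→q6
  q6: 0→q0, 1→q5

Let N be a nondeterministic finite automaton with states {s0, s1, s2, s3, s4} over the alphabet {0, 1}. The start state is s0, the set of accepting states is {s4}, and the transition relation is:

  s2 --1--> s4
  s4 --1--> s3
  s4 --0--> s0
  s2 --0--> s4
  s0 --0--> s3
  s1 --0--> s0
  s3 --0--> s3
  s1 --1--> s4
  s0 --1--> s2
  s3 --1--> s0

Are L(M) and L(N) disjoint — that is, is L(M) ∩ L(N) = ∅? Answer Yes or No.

Exploring the product automaton M × N from the start pair (q0, s0), following both machines on each input symbol, reaches 23 state pairs: (q0, s0), (q1, s3), (q2, s2), (q0, s3), (q3, s0), (q0, s4), (q6, s4), (q2, s0), (q4, s3), (q1, s0), (q2, s3), (q5, s3), (q6, s2), (q3, s3), (q3, s2), (q6, s0), (q5, s4), (q4, s4), (q2, s4), (q5, s2), (q4, s0), (q6, s3), (q5, s0).
M accepts in {q1} and N accepts in {s4}; no reachable pair has both components accepting, so no string drives both machines to acceptance simultaneously and L(M) ∩ L(N) = ∅.
So no string is accepted by both, and the intersection is empty.

Yes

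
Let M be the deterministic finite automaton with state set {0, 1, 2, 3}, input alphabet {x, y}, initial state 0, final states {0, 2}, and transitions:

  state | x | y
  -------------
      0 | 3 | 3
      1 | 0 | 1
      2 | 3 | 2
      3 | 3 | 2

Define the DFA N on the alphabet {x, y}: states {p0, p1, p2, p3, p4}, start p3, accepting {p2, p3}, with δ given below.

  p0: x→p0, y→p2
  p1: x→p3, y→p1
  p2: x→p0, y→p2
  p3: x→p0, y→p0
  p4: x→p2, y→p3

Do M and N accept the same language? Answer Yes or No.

Exploring the product automaton M × N from the start pair (0, p3), following both machines on each input symbol, reaches 3 state pairs: (0, p3), (3, p0), (2, p2).
M accepts in {0, 2} and N accepts in {p2, p3}. In every reachable pair the two components are either both accepting — (0, p3), (2, p2) — or both non-accepting, so no string is accepted by exactly one of the machines: L(M) \ L(N) and L(N) \ L(M) are both empty.
Hence every string is accepted by M iff it is accepted by N, and the two languages coincide.

Yes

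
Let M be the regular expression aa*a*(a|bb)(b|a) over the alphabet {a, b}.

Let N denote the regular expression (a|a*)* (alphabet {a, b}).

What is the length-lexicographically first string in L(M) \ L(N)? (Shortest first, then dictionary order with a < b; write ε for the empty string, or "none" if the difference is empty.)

The string aab is accepted by M but not by N.
No shorter string lies in the difference, and aab is the lexicographically first length-3 string in L(M) \ L(N).

aab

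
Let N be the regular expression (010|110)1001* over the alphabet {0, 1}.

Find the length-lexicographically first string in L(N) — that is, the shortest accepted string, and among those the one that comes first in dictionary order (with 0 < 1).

010100

By inspection of the expression, no string of length less than 6 matches, and 010100 is the lexicographically first match of length 6.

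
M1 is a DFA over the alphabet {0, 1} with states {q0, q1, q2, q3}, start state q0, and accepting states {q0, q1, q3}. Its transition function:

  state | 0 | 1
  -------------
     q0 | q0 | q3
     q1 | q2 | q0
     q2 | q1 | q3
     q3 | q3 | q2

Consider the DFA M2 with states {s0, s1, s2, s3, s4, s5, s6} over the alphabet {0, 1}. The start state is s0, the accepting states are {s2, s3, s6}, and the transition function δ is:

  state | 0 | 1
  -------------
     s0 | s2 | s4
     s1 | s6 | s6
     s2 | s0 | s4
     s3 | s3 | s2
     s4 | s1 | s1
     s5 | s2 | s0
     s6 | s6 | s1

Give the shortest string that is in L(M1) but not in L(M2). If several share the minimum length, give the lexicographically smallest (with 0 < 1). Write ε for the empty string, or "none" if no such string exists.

ε

The empty string ε is accepted by M1 but not by M2.
Since ε is the unique shortest string, it is the required witness.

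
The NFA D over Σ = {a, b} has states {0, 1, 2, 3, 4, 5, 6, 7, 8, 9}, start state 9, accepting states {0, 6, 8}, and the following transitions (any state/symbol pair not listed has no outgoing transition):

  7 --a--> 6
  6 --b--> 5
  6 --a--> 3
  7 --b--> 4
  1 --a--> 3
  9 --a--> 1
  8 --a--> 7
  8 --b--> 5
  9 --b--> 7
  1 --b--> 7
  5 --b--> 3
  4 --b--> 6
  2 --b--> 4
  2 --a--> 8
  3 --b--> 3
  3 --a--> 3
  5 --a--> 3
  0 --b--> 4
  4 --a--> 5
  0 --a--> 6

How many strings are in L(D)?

4

The useful subgraph on states {1, 4, 6, 7, 9} is acyclic, so L(D) is finite; the longest accepting path visits 5 useful states, giving maximum string length 4.
Counting accepting paths from 9 by length: 1 of length 2, 2 of length 3, 1 of length 4. Total 4.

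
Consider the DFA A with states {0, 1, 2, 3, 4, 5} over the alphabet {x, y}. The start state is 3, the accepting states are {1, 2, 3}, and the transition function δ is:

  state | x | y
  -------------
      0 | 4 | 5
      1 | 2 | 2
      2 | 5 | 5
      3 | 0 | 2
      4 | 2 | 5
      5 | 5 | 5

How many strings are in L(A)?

The useful subgraph on states {0, 2, 3, 4} is acyclic, so L(A) is finite; the longest accepting path visits 4 useful states, giving maximum string length 3.
Counting accepting paths from 3 by length: 1 of length 0, 1 of length 1, 1 of length 3. Total 3.

3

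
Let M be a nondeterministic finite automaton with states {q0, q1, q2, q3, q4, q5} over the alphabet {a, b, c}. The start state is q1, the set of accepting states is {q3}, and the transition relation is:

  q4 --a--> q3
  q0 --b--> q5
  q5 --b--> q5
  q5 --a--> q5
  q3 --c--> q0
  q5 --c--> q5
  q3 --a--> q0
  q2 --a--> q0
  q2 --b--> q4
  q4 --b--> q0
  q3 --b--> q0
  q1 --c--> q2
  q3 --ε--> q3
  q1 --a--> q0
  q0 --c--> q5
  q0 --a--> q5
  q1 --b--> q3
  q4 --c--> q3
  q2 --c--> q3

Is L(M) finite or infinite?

finite

The useful states (reachable from q1 and able to reach an accepting state) are {q1, q2, q3, q4}.
Restricted to these states the transition graph has no cycle, so every accepting path has bounded length and L is finite.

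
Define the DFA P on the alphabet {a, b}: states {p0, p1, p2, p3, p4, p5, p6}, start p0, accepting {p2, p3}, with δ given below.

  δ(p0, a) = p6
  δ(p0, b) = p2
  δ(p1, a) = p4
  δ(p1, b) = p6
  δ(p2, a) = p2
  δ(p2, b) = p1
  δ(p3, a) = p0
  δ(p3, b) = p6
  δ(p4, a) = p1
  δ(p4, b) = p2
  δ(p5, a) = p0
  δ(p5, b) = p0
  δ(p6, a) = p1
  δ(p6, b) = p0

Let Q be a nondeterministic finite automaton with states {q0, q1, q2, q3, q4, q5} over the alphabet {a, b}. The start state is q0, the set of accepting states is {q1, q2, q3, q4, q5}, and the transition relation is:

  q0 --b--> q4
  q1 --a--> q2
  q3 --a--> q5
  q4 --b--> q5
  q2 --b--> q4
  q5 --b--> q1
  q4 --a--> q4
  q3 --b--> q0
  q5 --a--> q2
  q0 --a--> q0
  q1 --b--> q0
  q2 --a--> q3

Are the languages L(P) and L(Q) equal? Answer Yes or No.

No

The string bbbaab is accepted by P but rejected by Q.
So L(P) ≠ L(Q).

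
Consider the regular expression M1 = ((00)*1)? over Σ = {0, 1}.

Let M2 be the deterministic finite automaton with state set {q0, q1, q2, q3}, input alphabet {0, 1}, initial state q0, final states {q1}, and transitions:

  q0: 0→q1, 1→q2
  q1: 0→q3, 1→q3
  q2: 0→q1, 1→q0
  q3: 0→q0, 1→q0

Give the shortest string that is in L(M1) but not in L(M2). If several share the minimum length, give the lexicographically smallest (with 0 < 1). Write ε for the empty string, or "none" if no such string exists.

ε

The empty string ε is accepted by M1 but not by M2.
Since ε is the unique shortest string, it is the required witness.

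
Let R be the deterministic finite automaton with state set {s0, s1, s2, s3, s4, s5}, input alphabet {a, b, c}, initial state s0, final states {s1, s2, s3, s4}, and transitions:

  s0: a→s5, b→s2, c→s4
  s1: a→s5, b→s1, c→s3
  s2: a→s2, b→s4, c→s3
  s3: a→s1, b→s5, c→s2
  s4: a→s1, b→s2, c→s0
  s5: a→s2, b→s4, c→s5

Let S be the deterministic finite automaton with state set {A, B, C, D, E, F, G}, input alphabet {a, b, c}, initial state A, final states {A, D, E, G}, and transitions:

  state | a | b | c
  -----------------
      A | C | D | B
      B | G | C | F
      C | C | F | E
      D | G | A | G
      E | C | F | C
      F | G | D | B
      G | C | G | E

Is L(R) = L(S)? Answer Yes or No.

The string c is accepted by R but rejected by S.
So L(R) ≠ L(S).

No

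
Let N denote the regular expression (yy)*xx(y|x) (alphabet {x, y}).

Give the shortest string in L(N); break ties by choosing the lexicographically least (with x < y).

xxx

By inspection of the expression, no string of length less than 3 matches, and xxx is the lexicographically first match of length 3.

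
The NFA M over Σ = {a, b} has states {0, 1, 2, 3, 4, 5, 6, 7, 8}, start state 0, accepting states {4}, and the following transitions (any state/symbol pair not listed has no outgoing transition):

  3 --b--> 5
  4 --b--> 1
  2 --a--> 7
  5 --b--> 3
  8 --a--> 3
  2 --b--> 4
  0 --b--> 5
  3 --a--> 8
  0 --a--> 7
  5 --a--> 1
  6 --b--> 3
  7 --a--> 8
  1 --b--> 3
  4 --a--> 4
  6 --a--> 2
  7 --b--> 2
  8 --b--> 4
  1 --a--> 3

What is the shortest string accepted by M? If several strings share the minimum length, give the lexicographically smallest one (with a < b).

aab

A breadth-first search from 0 reaches an accepting state first via the path 0 → 7 → 8 → 4 on input aab.
No string of length < 3 is accepted (BFS exhausts all shorter strings without reaching an accepting state), and aab is the lexicographically least accepting string of length 3.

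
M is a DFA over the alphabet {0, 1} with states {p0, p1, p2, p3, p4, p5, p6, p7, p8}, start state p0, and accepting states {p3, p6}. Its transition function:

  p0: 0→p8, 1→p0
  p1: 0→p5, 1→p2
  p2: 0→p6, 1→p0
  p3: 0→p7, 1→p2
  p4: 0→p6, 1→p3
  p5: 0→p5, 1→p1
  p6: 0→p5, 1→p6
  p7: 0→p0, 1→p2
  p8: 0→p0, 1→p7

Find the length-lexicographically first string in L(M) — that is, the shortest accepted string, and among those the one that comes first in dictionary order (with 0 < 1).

A breadth-first search from p0 reaches an accepting state first via the path p0 → p8 → p7 → p2 → p6 on input 0110.
No string of length < 4 is accepted (BFS exhausts all shorter strings without reaching an accepting state), and 0110 is the lexicographically least accepting string of length 4.

0110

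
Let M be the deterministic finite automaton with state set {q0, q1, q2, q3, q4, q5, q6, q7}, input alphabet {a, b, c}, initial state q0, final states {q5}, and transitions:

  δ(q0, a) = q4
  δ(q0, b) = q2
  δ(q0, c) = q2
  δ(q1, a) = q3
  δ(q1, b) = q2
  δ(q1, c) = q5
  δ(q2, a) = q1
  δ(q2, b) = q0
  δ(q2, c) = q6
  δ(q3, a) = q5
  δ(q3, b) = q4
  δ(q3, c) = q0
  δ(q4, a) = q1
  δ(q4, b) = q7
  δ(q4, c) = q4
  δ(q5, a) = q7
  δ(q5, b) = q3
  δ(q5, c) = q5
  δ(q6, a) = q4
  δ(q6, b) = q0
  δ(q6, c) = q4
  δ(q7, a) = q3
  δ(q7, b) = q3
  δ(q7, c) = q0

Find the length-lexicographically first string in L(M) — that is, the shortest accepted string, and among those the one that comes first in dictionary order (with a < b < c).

aac

A breadth-first search from q0 reaches an accepting state first via the path q0 → q4 → q1 → q5 on input aac.
No string of length < 3 is accepted (BFS exhausts all shorter strings without reaching an accepting state), and aac is the lexicographically least accepting string of length 3.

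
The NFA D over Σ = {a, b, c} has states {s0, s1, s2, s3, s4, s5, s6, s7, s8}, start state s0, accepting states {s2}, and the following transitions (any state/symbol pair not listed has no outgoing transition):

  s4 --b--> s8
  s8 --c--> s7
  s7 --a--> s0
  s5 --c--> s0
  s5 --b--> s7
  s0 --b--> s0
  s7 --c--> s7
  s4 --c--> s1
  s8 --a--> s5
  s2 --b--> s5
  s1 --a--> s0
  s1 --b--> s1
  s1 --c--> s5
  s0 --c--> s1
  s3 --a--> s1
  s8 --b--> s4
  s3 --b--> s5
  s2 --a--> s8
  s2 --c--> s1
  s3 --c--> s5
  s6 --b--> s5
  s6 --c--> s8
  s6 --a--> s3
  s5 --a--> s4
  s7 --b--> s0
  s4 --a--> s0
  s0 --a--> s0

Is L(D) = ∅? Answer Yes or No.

The states reachable from the start state are {s0, s1, s4, s5, s7, s8}.
None of the accepting states {s2} is reachable, so no string is accepted and L(D) = ∅.

Yes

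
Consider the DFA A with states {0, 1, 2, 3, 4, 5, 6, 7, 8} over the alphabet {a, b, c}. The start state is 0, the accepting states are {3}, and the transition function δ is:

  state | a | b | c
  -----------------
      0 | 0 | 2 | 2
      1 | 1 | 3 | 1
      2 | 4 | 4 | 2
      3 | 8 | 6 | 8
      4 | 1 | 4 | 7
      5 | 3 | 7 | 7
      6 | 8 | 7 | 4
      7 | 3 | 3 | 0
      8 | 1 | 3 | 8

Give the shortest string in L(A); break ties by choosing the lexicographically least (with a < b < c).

baab

A breadth-first search from 0 reaches an accepting state first via the path 0 → 2 → 4 → 1 → 3 on input baab.
No string of length < 4 is accepted (BFS exhausts all shorter strings without reaching an accepting state), and baab is the lexicographically least accepting string of length 4.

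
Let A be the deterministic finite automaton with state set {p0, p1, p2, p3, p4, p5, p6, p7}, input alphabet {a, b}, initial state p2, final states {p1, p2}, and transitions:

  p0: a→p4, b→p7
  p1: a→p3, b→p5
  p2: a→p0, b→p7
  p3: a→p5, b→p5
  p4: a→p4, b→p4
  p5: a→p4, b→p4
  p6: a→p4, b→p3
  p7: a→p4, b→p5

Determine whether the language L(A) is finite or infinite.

The useful states (reachable from p2 and able to reach an accepting state) are {p2}.
Restricted to these states the transition graph has no cycle, so every accepting path has bounded length and L is finite.

finite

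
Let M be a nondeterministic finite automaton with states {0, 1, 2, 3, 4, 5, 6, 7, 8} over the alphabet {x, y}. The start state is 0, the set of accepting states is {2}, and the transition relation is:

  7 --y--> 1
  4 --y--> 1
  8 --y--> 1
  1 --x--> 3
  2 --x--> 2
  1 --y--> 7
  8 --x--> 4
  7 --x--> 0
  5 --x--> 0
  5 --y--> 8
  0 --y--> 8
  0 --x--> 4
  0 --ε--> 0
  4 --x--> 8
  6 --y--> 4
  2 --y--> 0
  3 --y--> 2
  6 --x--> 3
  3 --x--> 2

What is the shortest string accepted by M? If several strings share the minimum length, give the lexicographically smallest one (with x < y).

xyxx

A breadth-first search from 0 reaches an accepting state first via the path 0 → 4 → 1 → 3 → 2 on input xyxx.
No string of length < 4 is accepted (BFS exhausts all shorter strings without reaching an accepting state), and xyxx is the lexicographically least accepting string of length 4.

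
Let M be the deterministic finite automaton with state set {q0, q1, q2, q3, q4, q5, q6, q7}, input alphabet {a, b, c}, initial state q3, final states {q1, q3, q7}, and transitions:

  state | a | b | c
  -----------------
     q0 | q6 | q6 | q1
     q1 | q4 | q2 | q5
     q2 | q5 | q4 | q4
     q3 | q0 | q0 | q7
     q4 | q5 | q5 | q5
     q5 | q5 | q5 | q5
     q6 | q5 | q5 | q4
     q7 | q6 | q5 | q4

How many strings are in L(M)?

The useful subgraph on states {q0, q1, q3, q7} is acyclic, so L(M) is finite; the longest accepting path visits 3 useful states, giving maximum string length 2.
Counting accepting paths from q3 by length: 1 of length 0, 1 of length 1, 2 of length 2. Total 4.

4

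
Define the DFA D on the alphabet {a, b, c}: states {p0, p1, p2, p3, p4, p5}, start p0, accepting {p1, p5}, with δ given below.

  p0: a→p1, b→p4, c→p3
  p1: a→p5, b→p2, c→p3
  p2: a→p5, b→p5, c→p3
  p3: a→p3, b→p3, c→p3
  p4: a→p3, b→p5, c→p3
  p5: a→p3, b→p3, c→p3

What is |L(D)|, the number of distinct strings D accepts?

The useful subgraph on states {p0, p1, p2, p4, p5} is acyclic, so L(D) is finite; the longest accepting path visits 4 useful states, giving maximum string length 3.
Counting accepting paths from p0 by length: 1 of length 1, 2 of length 2, 2 of length 3. Total 5.

5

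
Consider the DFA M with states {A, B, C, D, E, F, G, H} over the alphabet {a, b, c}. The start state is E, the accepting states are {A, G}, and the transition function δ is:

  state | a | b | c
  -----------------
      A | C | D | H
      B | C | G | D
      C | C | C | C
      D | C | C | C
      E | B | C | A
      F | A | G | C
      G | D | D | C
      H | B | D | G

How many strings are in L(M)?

4

The useful subgraph on states {A, B, E, G, H} is acyclic, so L(M) is finite; the longest accepting path visits 5 useful states, giving maximum string length 4.
Counting accepting paths from E by length: 1 of length 1, 1 of length 2, 1 of length 3, 1 of length 4. Total 4.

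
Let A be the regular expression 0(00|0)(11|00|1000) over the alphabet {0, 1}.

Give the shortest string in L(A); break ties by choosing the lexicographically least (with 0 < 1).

By inspection of the expression, no string of length less than 4 matches, and 0000 is the lexicographically first match of length 4.

0000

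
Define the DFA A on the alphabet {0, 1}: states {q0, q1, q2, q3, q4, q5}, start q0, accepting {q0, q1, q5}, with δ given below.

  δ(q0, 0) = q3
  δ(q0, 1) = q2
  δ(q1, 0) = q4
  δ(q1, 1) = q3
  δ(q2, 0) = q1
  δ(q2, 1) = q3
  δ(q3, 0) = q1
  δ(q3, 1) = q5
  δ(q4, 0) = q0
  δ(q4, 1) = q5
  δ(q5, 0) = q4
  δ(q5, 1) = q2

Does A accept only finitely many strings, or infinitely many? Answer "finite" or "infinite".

infinite

State q1 is reachable from the start and can reach an accepting state, and it lies on the cycle q1 → q3 → q1.
Traversing that cycle any number of times yields accepted strings of unbounded length, so the language is infinite.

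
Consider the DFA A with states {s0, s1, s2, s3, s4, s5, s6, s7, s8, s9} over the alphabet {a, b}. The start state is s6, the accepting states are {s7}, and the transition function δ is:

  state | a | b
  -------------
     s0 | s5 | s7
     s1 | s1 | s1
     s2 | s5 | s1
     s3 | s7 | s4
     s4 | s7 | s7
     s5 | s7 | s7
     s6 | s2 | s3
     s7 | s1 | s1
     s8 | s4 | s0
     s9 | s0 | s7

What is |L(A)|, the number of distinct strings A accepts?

5

The useful subgraph on states {s2, s3, s4, s5, s6, s7} is acyclic, so L(A) is finite; the longest accepting path visits 4 useful states, giving maximum string length 3.
Counting accepting paths from s6 by length: 1 of length 2, 4 of length 3. Total 5.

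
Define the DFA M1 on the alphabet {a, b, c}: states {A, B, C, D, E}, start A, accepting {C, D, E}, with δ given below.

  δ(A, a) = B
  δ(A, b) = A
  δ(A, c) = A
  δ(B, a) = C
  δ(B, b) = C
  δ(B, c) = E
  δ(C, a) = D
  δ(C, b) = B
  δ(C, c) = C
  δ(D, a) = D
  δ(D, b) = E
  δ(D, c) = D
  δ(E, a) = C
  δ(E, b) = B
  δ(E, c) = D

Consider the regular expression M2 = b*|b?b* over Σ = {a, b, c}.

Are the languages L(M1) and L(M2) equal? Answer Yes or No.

No

The string aa is accepted by M1 but rejected by M2.
So L(M1) ≠ L(M2).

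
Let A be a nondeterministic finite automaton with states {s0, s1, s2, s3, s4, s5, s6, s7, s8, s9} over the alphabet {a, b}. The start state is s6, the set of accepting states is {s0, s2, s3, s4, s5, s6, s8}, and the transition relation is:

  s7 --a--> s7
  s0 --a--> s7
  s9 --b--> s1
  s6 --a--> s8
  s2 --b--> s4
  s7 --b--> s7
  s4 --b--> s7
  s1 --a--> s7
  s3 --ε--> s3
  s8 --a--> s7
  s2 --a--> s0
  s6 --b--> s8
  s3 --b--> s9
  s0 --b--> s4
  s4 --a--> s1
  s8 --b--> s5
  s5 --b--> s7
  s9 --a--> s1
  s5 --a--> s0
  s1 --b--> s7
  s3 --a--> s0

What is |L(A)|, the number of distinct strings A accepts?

The useful subgraph on states {s0, s4, s5, s6, s8} is acyclic, so L(A) is finite; the longest accepting path visits 5 useful states, giving maximum string length 4.
Counting accepting paths from s6 by length: 1 of length 0, 2 of length 1, 2 of length 2, 2 of length 3, 2 of length 4. Total 9.

9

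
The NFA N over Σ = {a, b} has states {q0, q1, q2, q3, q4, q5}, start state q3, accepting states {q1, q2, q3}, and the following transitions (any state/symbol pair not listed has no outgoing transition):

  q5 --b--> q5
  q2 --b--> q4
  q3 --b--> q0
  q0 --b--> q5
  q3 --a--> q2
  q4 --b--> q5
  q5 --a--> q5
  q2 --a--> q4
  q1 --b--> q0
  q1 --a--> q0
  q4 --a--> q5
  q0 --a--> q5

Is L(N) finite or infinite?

finite

The useful states (reachable from q3 and able to reach an accepting state) are {q2, q3}.
Restricted to these states the transition graph has no cycle, so every accepting path has bounded length and L is finite.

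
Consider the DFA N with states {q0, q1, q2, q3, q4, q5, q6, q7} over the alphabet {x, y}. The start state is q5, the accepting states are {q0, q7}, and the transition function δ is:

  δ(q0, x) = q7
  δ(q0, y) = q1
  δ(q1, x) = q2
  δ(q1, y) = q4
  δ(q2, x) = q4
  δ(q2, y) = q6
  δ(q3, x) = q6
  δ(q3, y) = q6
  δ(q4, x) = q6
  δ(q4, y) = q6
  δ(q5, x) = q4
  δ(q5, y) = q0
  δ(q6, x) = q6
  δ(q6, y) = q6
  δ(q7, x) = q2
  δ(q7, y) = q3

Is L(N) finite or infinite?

The useful states (reachable from q5 and able to reach an accepting state) are {q0, q5, q7}.
Restricted to these states the transition graph has no cycle, so every accepting path has bounded length and L is finite.

finite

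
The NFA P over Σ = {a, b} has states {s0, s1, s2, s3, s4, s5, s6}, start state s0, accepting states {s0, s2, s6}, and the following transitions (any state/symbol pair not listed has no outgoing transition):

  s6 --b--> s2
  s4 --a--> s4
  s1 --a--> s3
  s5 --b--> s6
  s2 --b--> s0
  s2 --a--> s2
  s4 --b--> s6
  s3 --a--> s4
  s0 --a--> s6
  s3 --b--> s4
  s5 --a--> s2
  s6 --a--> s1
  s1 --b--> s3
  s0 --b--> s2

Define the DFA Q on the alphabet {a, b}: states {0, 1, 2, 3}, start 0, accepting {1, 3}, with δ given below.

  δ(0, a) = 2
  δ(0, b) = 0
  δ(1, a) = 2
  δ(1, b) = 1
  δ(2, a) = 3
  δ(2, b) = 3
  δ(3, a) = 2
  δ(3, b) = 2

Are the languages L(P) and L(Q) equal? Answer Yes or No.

No

The empty string ε is accepted by P but rejected by Q.
So L(P) ≠ L(Q).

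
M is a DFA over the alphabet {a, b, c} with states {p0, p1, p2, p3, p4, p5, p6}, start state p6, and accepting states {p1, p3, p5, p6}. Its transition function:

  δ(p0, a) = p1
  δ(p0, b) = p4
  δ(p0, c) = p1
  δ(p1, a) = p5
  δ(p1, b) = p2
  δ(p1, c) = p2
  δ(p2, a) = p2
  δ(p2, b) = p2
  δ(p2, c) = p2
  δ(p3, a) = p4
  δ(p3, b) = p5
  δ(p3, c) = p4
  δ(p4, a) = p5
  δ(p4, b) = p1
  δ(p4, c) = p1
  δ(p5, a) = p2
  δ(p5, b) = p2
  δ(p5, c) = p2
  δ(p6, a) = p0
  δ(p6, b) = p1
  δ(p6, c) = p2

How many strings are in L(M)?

12

The useful subgraph on states {p0, p1, p4, p5, p6} is acyclic, so L(M) is finite; the longest accepting path visits 5 useful states, giving maximum string length 4.
Counting accepting paths from p6 by length: 1 of length 0, 1 of length 1, 3 of length 2, 5 of length 3, 2 of length 4. Total 12.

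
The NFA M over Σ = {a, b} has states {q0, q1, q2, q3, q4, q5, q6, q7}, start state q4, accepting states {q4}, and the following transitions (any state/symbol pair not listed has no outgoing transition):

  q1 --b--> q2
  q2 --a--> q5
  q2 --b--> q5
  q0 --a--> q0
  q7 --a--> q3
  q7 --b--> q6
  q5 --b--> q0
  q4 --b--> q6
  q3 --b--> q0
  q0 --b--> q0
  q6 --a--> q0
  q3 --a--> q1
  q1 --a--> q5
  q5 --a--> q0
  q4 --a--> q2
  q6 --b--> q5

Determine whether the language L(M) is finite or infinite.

The useful states (reachable from q4 and able to reach an accepting state) are {q4}.
Restricted to these states the transition graph has no cycle, so every accepting path has bounded length and L is finite.

finite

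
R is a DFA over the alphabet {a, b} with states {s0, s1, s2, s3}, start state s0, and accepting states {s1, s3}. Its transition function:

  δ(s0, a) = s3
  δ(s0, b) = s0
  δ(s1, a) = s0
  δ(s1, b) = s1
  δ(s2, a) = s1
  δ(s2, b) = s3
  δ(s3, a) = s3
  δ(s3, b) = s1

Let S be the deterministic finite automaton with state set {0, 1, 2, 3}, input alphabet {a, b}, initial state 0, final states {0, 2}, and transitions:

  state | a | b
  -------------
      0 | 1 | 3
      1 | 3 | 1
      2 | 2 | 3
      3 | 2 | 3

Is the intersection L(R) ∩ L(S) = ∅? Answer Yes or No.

The string ba is accepted by both R and S.
Hence L(R) ∩ L(S) ≠ ∅.

No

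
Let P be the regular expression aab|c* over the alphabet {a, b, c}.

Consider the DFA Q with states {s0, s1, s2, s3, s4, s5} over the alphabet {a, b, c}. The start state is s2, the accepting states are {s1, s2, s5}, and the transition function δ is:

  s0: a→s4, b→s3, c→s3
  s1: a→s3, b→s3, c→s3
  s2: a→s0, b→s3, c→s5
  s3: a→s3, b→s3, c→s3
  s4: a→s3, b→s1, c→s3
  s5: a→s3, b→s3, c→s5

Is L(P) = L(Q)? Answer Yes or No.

Converting the expression P to a DFA (subset construction, then merging equivalent states) gives the minimal DFA with states {p0, p1, p2, p3, p4, p5}, start state p0, accepting states {p0, p3, p5} and transitions p0: a→p1, b→p2, c→p3; p1: a→p4, b→p2, c→p2; p2: a→p2, b→p2, c→p2; p3: a→p2, b→p2, c→p3; p4: a→p2, b→p5, c→p2; p5: a→p2, b→p2, c→p2.
Exploring the product automaton P × Q from the start pair (p0, s2), following both machines on each input symbol, reaches 6 state pairs: (p0, s2), (p1, s0), (p2, s3), (p3, s5), (p4, s4), (p5, s1).
P accepts in {p0, p3, p5} and Q accepts in {s1, s2, s5}. In every reachable pair the two components are either both accepting — (p0, s2), (p3, s5), (p5, s1) — or both non-accepting, so no string is accepted by exactly one of the machines: L(P) \ L(Q) and L(Q) \ L(P) are both empty.
Hence every string is accepted by P iff it is accepted by Q, and the two languages coincide.

Yes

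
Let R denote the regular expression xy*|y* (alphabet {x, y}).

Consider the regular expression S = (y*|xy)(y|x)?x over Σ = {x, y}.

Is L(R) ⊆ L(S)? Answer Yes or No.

No

The empty string ε is in L(R) but not in L(S).
So L(R) ⊄ L(S).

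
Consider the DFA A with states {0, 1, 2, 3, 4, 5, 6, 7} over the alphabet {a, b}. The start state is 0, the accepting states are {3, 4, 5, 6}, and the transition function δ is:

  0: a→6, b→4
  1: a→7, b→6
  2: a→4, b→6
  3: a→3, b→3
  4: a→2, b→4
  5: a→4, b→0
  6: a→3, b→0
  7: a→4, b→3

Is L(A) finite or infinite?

infinite

State 4 is reachable from the start and can reach an accepting state, and it lies on the cycle 4 → 2 → 4.
Traversing that cycle any number of times yields accepted strings of unbounded length, so the language is infinite.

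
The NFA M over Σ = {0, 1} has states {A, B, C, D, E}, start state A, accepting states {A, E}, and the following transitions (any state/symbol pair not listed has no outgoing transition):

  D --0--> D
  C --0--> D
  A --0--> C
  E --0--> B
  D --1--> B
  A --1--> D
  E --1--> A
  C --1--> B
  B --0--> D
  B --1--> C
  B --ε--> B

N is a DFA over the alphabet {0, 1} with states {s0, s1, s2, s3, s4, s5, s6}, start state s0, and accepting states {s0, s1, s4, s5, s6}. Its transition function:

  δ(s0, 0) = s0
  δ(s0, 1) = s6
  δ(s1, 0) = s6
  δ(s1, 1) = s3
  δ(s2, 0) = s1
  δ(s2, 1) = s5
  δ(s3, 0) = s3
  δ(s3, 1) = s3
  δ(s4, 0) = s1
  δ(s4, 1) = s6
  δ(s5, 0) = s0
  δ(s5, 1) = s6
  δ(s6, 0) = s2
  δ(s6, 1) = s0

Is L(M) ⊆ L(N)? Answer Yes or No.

Yes

Exploring the product automaton M × N from the start pair (A, s0), following both machines on each input symbol, reaches 13 state pairs: (A, s0), (C, s0), (D, s6), (D, s0), (B, s6), (D, s2), (B, s0), (D, s1), (B, s5), (C, s6), (B, s3), (D, s3), (C, s3).
M accepts in {A, E} and N accepts in {s0, s1, s4, s5, s6}. The reachable pairs whose M-component is accepting are (A, s0); in each of them the N-component is accepting too, so the product for L(M) \ L(N) (M-component accepting, N-component rejecting) has no reachable accepting pair and the difference is empty.
Hence every string in L(M) is also in L(N).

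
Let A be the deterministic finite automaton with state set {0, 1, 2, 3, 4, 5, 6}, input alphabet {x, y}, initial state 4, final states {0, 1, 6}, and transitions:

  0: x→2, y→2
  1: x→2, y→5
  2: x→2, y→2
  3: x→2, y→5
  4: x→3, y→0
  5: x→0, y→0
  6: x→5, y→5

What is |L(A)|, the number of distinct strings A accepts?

3

The useful subgraph on states {0, 3, 4, 5} is acyclic, so L(A) is finite; the longest accepting path visits 4 useful states, giving maximum string length 3.
Counting accepting paths from 4 by length: 1 of length 1, 2 of length 3. Total 3.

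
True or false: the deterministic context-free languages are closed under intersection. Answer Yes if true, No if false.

No

DCFLs are closed under complement (normalise the DPDA to read all of its input, then flip the verdict). If they were also closed under intersection, De Morgan would make them closed under union; but {aⁿbⁿ : n≥0} and {aⁿb²ⁿ : n≥0} are DCFLs (push the a's; pop one per b, respectively one per two b's) whose union no deterministic PDA accepts: a DPDA for it would have a single run on aⁿb²ⁿ, accepting after the prefix aⁿbⁿ and accepting again after n more b's; an ordinary PDA that simulates it on a's and b's and, at any moment when it is accepting, may switch to reading only a fresh letter c while feeding each c to the simulation as a b, would accept aⁱbʲcᵏ (k≥1) exactly when both aⁱbʲ and aⁱbʲ⁺ᵏ are in the language, i.e. its language intersected with the regular set a*b*c⁺ would be exactly {aⁿbⁿcⁿ : n≥1} — impossible, since context-free languages are closed under intersection with regular sets and {aⁿbⁿcⁿ} is not context-free.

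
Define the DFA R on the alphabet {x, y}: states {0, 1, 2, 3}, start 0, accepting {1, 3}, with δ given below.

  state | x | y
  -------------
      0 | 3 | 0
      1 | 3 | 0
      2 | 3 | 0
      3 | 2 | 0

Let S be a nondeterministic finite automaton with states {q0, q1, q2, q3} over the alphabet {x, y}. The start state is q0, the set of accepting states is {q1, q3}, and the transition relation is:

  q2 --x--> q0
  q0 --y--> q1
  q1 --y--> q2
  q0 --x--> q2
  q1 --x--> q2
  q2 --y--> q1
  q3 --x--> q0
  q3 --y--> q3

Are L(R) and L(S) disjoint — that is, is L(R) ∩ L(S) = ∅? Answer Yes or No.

Exploring the product automaton R × S from the start pair (0, q0), following both machines on each input symbol, reaches 7 state pairs: (0, q0), (3, q2), (0, q1), (2, q0), (0, q2), (3, q0), (2, q2).
R accepts in {1, 3} and S accepts in {q1, q3}; no reachable pair has both components accepting, so no string drives both machines to acceptance simultaneously and L(R) ∩ L(S) = ∅.
So no string is accepted by both, and the intersection is empty.

Yes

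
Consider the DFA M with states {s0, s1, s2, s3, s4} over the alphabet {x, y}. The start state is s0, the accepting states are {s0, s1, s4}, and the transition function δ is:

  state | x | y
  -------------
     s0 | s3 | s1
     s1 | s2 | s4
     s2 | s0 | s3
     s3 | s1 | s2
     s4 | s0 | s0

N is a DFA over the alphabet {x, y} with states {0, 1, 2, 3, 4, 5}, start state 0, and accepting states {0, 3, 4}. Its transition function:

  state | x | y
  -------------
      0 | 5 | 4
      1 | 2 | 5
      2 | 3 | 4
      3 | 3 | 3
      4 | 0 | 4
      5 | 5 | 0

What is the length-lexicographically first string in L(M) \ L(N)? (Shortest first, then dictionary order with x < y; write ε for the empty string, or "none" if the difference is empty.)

The string xx is accepted by M but not by N.
No shorter string lies in the difference, and xx is the lexicographically first length-2 string in L(M) \ L(N).

xx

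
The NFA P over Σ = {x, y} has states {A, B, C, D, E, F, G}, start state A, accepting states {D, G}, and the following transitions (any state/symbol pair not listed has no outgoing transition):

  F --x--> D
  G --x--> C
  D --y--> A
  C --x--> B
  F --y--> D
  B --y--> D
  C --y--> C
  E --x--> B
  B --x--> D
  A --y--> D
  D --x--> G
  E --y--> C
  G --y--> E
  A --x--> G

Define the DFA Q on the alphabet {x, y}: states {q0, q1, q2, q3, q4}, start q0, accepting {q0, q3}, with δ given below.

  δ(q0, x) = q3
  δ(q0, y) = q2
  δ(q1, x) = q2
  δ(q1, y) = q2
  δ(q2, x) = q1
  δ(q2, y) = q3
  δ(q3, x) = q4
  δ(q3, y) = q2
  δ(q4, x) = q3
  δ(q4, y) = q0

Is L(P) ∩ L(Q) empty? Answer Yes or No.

The string x is accepted by both P and Q.
Hence L(P) ∩ L(Q) ≠ ∅.

No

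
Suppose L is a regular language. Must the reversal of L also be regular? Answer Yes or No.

Reverse every transition of an NFA for L, make the old start state the unique accepting state, and add a fresh start state with ε-moves to the old accepting states; this NFA accepts Lᴿ.
So the regular languages are closed under reversal.

Yes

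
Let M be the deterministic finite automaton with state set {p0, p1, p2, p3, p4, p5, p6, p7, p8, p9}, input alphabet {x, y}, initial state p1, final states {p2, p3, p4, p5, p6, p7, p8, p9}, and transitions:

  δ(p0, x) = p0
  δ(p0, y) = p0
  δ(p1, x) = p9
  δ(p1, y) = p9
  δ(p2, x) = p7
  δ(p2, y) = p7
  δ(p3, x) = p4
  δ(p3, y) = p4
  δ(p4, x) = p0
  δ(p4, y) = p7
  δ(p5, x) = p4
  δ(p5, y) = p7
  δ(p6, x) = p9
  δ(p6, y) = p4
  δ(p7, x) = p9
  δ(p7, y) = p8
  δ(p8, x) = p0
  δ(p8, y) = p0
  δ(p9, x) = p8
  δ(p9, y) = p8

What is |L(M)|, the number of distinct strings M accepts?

6

The useful subgraph on states {p1, p8, p9} is acyclic, so L(M) is finite; the longest accepting path visits 3 useful states, giving maximum string length 2.
Counting accepting paths from p1 by length: 2 of length 1, 4 of length 2. Total 6.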